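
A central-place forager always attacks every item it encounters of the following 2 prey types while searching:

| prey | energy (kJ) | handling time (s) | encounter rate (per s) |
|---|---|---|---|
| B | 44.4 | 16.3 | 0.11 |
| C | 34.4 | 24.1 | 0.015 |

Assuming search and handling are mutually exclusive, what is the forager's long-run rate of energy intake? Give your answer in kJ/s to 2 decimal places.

1.71 kJ/s

R = (0.11×44.4 + 0.015×34.4) / (1 + 0.11×16.3 + 0.015×24.1) = 5.4/3.155 = 1.712 kJ/s.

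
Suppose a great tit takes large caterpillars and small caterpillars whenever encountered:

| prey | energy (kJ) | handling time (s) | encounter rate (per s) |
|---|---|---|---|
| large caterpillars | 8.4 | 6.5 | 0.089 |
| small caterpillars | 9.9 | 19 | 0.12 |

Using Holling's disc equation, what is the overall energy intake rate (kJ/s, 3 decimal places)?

0.502 kJ/s

Energy encountered per unit search time: 0.089×8.4 + 0.12×9.9 = 1.936 kJ/s.
Handling time per unit search time: 0.089×6.5 + 0.12×19 = 2.858.
Rate = 1.936/(1 + 2.858) = 0.5016 kJ/s.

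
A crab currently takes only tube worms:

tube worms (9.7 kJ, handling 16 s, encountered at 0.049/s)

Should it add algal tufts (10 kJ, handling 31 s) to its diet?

Current rate: (0.049×9.7)/(1 + 0.049×16) = 0.2664 kJ/s.
Profitability of algal tufts: 10/31 = 0.3226 kJ/s.
Since 0.3226 > R, including algal tufts increases the long-run rate.

Yes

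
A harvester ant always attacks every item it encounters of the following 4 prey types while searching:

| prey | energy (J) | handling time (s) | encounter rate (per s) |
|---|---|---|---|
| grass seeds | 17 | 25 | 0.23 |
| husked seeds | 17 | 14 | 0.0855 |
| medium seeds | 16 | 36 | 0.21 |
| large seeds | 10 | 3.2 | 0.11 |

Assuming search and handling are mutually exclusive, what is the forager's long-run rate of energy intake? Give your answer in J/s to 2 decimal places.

R = (0.23×17 + 0.0855×17 + 0.21×16 + 0.11×10) / (1 + 0.23×25 + 0.0855×14 + 0.21×36 + 0.11×3.2) = 9.823/15.86 = 0.6194 J/s.

0.62 J/s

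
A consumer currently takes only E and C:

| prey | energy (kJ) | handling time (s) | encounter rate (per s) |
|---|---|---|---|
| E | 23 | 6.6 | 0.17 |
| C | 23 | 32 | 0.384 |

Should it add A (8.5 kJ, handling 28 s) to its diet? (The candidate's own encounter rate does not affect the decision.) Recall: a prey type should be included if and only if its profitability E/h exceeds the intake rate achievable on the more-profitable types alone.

Current rate: (0.17×23 + 0.384×23)/(1 + 0.17×6.6 + 0.384×32) = 0.8842 kJ/s.
A: E/h = 8.5/28 = 0.3036 kJ/s.
Since 0.3036 < R, time spent handling A is better spent searching.

No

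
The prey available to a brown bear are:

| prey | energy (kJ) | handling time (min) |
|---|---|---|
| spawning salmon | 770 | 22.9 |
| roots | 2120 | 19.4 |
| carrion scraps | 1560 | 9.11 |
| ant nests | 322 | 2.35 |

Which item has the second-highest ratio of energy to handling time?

Profitability E/h (kJ/min): spawning salmon = 770/22.9 = 33.6, roots = 2120/19.4 = 109, carrion scraps = 1560/9.11 = 171, ant nests = 322/2.35 = 137.
Ranked: carrion scraps > ant nests > roots > spawning salmon.

ant nests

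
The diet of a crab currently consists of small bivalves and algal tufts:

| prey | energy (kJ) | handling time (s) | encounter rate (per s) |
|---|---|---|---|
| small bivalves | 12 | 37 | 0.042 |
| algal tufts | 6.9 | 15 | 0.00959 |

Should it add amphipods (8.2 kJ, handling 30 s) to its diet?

Current rate: (0.042×12 + 0.00959×6.9)/(1 + 0.042×37 + 0.00959×15) = 0.2113 kJ/s.
amphipods: E/h = 8.2/30 = 0.2733 kJ/s.
Since 0.2733 > R, including amphipods increases the long-run rate.

Yes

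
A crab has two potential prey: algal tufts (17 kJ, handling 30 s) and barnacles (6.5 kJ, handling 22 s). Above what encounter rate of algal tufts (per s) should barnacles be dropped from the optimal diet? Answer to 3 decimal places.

0.036 per s

At the threshold, the rate on algal tufts alone equals the profitability of barnacles: λ·17/(1 + λ·30) = 6.5/22 = 0.2955.
Rearranging, λ(17 − 0.2955×30) = 0.2955, so λ = 0.2955/8.136 = 0.03631 per s.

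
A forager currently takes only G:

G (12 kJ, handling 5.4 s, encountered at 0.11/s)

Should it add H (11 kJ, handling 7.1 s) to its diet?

Intake rate on the current diet: R = (0.11×12) / (1 + 0.11×5.4) = 1.32/1.594 = 0.8281 kJ/s.
H: E/h = 11/7.1 = 1.549 kJ/s.
1.549 > 0.8281, so adding H raises the average — include it.

Yes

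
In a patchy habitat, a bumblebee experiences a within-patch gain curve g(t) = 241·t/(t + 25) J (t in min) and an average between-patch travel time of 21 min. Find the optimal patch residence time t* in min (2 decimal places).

22.91 min

Optimal t* satisfies g'(t*) = g(t*)/(T + t*).
g'(t) = 241·25/(t + 25)². Setting 241·25/(t+25)² = 241t/[(t+25)(21+t)] gives 25(21+t) = t(t+25), so t² = 25×21 = 525.
t* = √525 = 22.91 min.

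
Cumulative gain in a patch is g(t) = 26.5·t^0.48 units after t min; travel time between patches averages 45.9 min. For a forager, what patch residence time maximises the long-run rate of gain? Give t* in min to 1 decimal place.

Maximise g(t)/(T+t): set derivative to zero → g'(t)(T+t) = g(t).
g'(t) = 0.48·26.5·t^-0.52. Setting 0.48·26.5·t^-0.52 = 26.5·t^0.48/(45.9+t) gives 0.48(45.9+t) = t, so 0.52·t = 0.48×45.9.
t* = 0.48×45.9/0.52 = 42.37 min.

42.4 min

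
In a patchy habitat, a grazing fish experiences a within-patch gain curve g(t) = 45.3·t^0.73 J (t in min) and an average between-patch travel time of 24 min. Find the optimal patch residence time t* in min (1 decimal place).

64.9 min

Optimal t* satisfies g'(t*) = g(t*)/(T + t*).
g'(t) = 0.73·45.3·t^-0.27. Setting 0.73·45.3·t^-0.27 = 45.3·t^0.73/(24+t) gives 0.73(24+t) = t, so 0.27·t = 0.73×24.
t* = 0.73×24/0.27 = 64.89 min.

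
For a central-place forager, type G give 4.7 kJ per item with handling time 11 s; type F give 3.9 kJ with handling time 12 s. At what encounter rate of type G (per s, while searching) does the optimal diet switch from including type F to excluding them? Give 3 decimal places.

0.289 per s

The zero-one rule: include type F iff E₂/h₂ > λE₁/(1+λh₁). Equality gives the switch point.
λE₁h₂ = E₂ + λE₂h₁ ⇒ λ = E₂/(E₁h₂ − E₂h₁) = 3.9/(56.4 − 42.9) = 0.2889 per s.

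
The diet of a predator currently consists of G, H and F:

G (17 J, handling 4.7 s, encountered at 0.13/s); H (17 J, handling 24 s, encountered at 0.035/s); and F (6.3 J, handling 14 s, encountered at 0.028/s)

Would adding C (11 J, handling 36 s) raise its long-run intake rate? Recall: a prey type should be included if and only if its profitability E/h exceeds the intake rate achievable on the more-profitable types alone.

Current rate: (0.13×17 + 0.035×17 + 0.028×6.3)/(1 + 0.13×4.7 + 0.035×24 + 0.028×14) = 1.049 J/s.
C: E/h = 11/36 = 0.3056 J/s.
0.3056 < 1.049, so adding C would lower the average — exclude it.

No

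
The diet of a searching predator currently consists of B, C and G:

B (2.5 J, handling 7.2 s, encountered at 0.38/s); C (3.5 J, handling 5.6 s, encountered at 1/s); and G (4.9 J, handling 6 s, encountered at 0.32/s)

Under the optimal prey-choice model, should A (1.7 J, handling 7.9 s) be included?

On B, C and G alone, R = ΣλE/(1+Σλh) = 6.018/11.26 = 0.5346 J/s.
A: E/h = 1.7/7.9 = 0.2152 J/s.
Since 0.2152 < R, time spent handling A is better spent searching.

No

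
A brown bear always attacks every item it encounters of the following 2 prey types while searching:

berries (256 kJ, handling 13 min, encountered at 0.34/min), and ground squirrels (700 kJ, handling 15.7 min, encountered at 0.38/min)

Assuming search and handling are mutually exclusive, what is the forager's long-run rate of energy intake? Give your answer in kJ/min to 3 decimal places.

R = (0.34×256 + 0.38×700) / (1 + 0.34×13 + 0.38×15.7) = 353/11.39 = 31.01 kJ/min.

31.006 kJ/min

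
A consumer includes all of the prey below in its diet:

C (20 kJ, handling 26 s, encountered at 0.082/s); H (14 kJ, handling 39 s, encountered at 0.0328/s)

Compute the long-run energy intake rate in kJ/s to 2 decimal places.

0.48 kJ/s

R = Σλ_iE_i / (1 + Σλ_ih_i)
Numerator: 0.082×20 + 0.0328×14 = 2.099
Denominator: 1 + 0.082×26 + 0.0328×39 = 4.411
R = 2.099/4.411 = 0.4759 kJ/s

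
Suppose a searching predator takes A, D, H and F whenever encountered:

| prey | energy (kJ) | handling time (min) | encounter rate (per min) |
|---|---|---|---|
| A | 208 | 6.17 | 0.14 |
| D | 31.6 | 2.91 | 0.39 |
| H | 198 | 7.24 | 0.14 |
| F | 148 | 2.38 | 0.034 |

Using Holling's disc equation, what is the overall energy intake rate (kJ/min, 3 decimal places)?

18.127 kJ/min

R = (0.14×208 + 0.39×31.6 + 0.14×198 + 0.034×148) / (1 + 0.14×6.17 + 0.39×2.91 + 0.14×7.24 + 0.034×2.38) = 74.2/4.093 = 18.13 kJ/min.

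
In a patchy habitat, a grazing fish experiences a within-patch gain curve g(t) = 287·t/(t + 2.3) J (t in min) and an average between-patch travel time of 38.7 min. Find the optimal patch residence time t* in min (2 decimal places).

9.43 min

Maximise g(t)/(T+t): set derivative to zero → g'(t)(T+t) = g(t).
g'(t) = 287·2.3/(t + 2.3)². Setting 287·2.3/(t+2.3)² = 287t/[(t+2.3)(38.7+t)] gives 2.3(38.7+t) = t(t+2.3), so t² = 2.3×38.7 = 89.01.
t* = √89.01 = 9.435 min.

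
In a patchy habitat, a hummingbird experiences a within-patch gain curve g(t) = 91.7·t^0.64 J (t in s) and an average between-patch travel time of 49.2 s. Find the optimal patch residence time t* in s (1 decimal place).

Maximise g(t)/(T+t): set derivative to zero → g'(t)(T+t) = g(t).
g'(t) = 0.64·91.7·t^-0.36. Setting 0.64·91.7·t^-0.36 = 91.7·t^0.64/(49.2+t) gives 0.64(49.2+t) = t, so 0.36·t = 0.64×49.2.
t* = 0.64×49.2/0.36 = 87.47 s.

87.5 s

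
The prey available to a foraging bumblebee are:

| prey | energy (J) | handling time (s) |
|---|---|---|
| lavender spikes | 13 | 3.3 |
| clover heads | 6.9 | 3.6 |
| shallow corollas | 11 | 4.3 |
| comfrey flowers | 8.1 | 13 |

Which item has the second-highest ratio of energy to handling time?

Profitability E/h (J/s): lavender spikes = 13/3.3 = 3.94, clover heads = 6.9/3.6 = 1.92, shallow corollas = 11/4.3 = 2.56, comfrey flowers = 8.1/13 = 0.623.
Ranked: lavender spikes > shallow corollas > clover heads > comfrey flowers.

shallow corollas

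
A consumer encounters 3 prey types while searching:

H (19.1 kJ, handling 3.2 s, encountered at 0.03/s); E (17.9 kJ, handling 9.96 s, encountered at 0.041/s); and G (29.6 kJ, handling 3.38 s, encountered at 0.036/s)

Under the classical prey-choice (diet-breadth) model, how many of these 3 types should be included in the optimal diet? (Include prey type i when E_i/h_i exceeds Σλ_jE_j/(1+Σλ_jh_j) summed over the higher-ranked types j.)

3

E/h in descending order: G 8.76, H 5.97, E 1.8 kJ/s. The optimal diet is the largest prefix of this list for which every included type satisfies E_i/h_i > R on the types above it.
Rate on top 1: 0.95. H: 5.97 > 0.95 → include.
Rate on top 2: 1.346. E: 1.8 > 1.346 → include.
Optimal diet: G, H, E — 3 of 3 types.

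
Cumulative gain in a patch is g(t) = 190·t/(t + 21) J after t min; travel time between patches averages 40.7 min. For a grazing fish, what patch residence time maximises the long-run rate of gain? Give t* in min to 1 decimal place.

Optimal t* satisfies g'(t*) = g(t*)/(T + t*).
g'(t) = 190·21/(t + 21)². Setting 190·21/(t+21)² = 190t/[(t+21)(40.7+t)] gives 21(40.7+t) = t(t+21), so t² = 21×40.7 = 854.7.
t* = √854.7 = 29.24 min.

29.2 min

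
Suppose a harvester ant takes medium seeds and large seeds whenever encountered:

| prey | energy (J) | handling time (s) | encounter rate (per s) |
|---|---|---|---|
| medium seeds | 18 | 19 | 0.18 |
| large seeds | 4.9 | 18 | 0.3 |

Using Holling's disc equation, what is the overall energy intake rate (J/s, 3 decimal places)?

R = (0.18×18 + 0.3×4.9) / (1 + 0.18×19 + 0.3×18) = 4.71/9.82 = 0.4796 J/s.

0.480 J/s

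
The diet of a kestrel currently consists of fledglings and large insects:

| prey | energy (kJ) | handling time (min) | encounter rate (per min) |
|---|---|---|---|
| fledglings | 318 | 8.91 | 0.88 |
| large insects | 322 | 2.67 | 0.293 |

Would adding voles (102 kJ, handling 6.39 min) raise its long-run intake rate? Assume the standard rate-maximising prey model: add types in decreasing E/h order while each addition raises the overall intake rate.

No

On fledglings and large insects alone, R = ΣλE/(1+Σλh) = 374.2/9.623 = 38.88 kJ/min.
Profitability of voles: 102/6.39 = 15.96 kJ/min.
15.96 < 38.88, so adding voles would lower the average — exclude it.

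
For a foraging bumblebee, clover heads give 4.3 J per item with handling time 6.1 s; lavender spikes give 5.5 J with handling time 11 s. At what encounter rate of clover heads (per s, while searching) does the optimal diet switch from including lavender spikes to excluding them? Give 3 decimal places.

Drop lavender spikes once their profitability E₂/h₂ falls below the rate achievable on clover heads alone: E₂/h₂ = λE₁/(1 + λh₁).
Solve for λ: λE₁h₂ = E₂(1 + λh₁) → λ(E₁h₂ − E₂h₁) = E₂ → λ = E₂/(E₁h₂ − E₂h₁).
λ = 5.5/(4.3×11 − 5.5×6.1) = 5.5/13.75 = 0.4 per s.

0.400 per s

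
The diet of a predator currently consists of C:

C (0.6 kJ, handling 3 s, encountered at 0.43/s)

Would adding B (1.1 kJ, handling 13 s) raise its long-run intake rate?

Current rate: (0.43×0.6)/(1 + 0.43×3) = 0.1127 kJ/s.
Profitability of B: 1.1/13 = 0.08462 kJ/s.
0.08462 < 0.1127, so adding B would lower the average — exclude it.

No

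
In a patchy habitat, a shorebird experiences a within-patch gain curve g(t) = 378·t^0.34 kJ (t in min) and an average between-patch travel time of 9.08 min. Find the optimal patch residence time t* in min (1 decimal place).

Optimal t* satisfies g'(t*) = g(t*)/(T + t*).
g'(t) = 0.34·378·t^-0.66. Setting 0.34·378·t^-0.66 = 378·t^0.34/(9.08+t) gives 0.34(9.08+t) = t, so 0.66·t = 0.34×9.08.
t* = 0.34×9.08/0.66 = 4.678 min.

4.7 min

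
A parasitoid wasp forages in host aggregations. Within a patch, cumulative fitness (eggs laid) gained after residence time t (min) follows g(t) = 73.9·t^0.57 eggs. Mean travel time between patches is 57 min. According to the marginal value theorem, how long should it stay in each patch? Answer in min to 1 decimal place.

75.6 min

By the marginal value theorem, leave when the instantaneous gain rate g'(t) equals the habitat-wide average g(t)/(T + t).
g'(t) = 0.57·73.9·t^-0.43. Setting 0.57·73.9·t^-0.43 = 73.9·t^0.57/(57+t) gives 0.57(57+t) = t, so 0.43·t = 0.57×57.
t* = 0.57×57/0.43 = 75.56 min.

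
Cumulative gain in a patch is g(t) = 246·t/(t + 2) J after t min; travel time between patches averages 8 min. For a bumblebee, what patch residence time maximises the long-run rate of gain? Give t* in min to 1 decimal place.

Maximise g(t)/(T+t): set derivative to zero → g'(t)(T+t) = g(t).
g'(t) = 246·2/(t + 2)². Setting 246·2/(t+2)² = 246t/[(t+2)(8+t)] gives 2(8+t) = t(t+2), so t² = 2×8 = 16.
t* = √16 = 4 min.

4.0 min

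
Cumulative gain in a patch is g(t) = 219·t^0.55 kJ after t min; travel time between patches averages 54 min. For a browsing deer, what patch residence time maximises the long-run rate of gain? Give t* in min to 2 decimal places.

Maximise g(t)/(T+t): set derivative to zero → g'(t)(T+t) = g(t).
g'(t) = 0.55·219·t^-0.45. Setting 0.55·219·t^-0.45 = 219·t^0.55/(54+t) gives 0.55(54+t) = t, so 0.45·t = 0.55×54.
t* = 0.55×54/0.45 = 66 min.

66.00 min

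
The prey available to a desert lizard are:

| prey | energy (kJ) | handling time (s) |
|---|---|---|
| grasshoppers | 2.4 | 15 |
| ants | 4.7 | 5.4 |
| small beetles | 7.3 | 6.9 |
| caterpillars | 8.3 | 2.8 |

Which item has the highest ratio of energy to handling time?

caterpillars

Profitability E/h (kJ/s): grasshoppers = 2.4/15 = 0.16, ants = 4.7/5.4 = 0.87, small beetles = 7.3/6.9 = 1.06, caterpillars = 8.3/2.8 = 2.96.
Ranked: caterpillars > small beetles > ants > grasshoppers.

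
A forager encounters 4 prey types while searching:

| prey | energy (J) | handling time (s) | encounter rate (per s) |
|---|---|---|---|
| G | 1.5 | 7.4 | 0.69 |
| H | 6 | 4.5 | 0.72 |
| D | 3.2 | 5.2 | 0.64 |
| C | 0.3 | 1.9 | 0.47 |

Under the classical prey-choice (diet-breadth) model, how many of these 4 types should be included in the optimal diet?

1

E/h in descending order: H 1.33, D 0.615, G 0.203, C 0.158 J/s. The optimal diet is the largest prefix of this list for which every included type satisfies E_i/h_i > R on the types above it.
Rate on top 1: 1.019. D: 0.615 < 1.019 → exclude; stop.
Optimal diet: H — 1 of 4 types.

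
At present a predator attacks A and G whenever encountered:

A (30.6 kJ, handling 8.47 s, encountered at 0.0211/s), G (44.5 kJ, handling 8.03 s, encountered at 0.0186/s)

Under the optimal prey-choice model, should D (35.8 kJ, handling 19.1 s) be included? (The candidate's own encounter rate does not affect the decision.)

Intake rate on the current diet: R = (0.0211×30.6 + 0.0186×44.5) / (1 + 0.0211×8.47 + 0.0186×8.03) = 1.473/1.328 = 1.109 kJ/s.
Profitability of D: 35.8/19.1 = 1.874 kJ/s.
Since 1.874 > R, including D increases the long-run rate.

Yes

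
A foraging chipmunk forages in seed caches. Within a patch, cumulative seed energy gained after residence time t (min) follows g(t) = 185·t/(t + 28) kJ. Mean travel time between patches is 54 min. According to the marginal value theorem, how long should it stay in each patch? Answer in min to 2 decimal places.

Optimal t* satisfies g'(t*) = g(t*)/(T + t*).
g'(t) = 185·28/(t + 28)². Setting 185·28/(t+28)² = 185t/[(t+28)(54+t)] gives 28(54+t) = t(t+28), so t² = 28×54 = 1512.
t* = √1512 = 38.88 min.

38.88 min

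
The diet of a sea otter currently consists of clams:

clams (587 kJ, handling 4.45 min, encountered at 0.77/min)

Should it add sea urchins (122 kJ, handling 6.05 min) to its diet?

No

Current rate: (0.77×587)/(1 + 0.77×4.45) = 102.1 kJ/min.
Profitability of sea urchins: 122/6.05 = 20.17 kJ/min.
Since 20.17 < R, time spent handling sea urchins is better spent searching.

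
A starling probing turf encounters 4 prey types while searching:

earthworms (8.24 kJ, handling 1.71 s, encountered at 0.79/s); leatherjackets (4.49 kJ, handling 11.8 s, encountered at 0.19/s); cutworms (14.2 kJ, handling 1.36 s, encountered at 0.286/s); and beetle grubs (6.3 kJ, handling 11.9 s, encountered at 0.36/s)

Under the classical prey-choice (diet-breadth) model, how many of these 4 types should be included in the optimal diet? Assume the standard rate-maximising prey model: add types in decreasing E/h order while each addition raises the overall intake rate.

2

Profitabilities (E/h, kJ/s): cutworms 10.4, earthworms 4.82, beetle grubs 0.529, leatherjackets 0.381. Add prey in this order while the next type's profitability exceeds the intake rate on those already taken.
Rate on top 1: 2.924. earthworms: 4.82 > 2.924 → include.
Rate on top 2: 3.858. beetle grubs: 0.529 < 3.858 → exclude; stop.
Optimal diet: cutworms, earthworms — 2 of 4 types.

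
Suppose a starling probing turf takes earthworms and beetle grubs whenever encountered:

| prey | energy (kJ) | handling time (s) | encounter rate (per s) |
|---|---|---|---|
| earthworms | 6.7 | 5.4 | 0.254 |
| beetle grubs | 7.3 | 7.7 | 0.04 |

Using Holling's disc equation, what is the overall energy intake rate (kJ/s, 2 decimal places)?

0.74 kJ/s

R = Σλ_iE_i / (1 + Σλ_ih_i)
Numerator: 0.254×6.7 + 0.04×7.3 = 1.994
Denominator: 1 + 0.254×5.4 + 0.04×7.7 = 2.68
R = 1.994/2.68 = 0.7441 kJ/s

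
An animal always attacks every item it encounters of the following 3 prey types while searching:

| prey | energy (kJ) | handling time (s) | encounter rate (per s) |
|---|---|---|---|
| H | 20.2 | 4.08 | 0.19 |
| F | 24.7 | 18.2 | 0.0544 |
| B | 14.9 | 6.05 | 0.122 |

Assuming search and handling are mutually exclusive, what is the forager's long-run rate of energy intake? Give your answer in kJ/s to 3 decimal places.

R = Σλ_iE_i / (1 + Σλ_ih_i)
Numerator: 0.19×20.2 + 0.0544×24.7 + 0.122×14.9 = 6.999
Denominator: 1 + 0.19×4.08 + 0.0544×18.2 + 0.122×6.05 = 3.503
R = 6.999/3.503 = 1.998 kJ/s

1.998 kJ/s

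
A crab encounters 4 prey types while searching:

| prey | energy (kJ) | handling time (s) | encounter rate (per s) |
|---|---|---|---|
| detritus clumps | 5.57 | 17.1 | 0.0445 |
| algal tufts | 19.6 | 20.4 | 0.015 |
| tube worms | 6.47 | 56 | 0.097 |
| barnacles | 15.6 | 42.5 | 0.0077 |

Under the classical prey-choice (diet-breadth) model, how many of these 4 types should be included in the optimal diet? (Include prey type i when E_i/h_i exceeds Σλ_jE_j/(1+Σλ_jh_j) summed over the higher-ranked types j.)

Profitabilities (E/h, kJ/s): algal tufts 0.961, barnacles 0.367, detritus clumps 0.326, tube worms 0.116. Add prey in this order while the next type's profitability exceeds the intake rate on those already taken.
Rate on top 1: 0.2251. barnacles: 0.367 > 0.2251 → include.
Rate on top 2: 0.2536. detritus clumps: 0.326 > 0.2536 → include.
Rate on top 3: 0.2765. tube worms: 0.116 < 0.2765 → exclude; stop.
Optimal diet: algal tufts, barnacles, detritus clumps — 3 of 4 types.

3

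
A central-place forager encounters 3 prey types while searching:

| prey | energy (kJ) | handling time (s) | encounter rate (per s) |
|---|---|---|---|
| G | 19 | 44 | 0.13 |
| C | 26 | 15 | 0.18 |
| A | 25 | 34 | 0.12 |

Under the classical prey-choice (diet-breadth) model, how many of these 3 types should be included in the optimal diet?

Profitabilities (E/h, kJ/s): C 1.73, A 0.735, G 0.432. Add prey in this order while the next type's profitability exceeds the intake rate on those already taken.
Rate on top 1: 1.265. A: 0.735 < 1.265 → exclude; stop.
Optimal diet: C — 1 of 3 types.

1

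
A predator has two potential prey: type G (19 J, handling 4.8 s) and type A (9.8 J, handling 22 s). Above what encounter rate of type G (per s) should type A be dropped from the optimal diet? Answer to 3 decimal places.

The zero-one rule: include type A iff E₂/h₂ > λE₁/(1+λh₁). Equality gives the switch point.
λE₁h₂ = E₂ + λE₂h₁ ⇒ λ = E₂/(E₁h₂ − E₂h₁) = 9.8/(418 − 47.04) = 0.02642 per s.

0.026 per s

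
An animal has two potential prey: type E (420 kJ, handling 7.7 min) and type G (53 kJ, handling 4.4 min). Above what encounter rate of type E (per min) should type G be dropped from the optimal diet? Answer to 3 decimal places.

0.037 per min

At the threshold, the rate on type E alone equals the profitability of type G: λ·420/(1 + λ·7.7) = 53/4.4 = 12.05.
Rearranging, λ(420 − 12.05×7.7) = 12.05, so λ = 12.05/327.2 = 0.03681 per min.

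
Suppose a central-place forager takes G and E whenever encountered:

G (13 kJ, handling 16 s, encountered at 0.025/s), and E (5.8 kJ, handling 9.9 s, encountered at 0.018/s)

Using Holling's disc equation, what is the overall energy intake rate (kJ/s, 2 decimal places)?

R = Σλ_iE_i / (1 + Σλ_ih_i)
Numerator: 0.025×13 + 0.018×5.8 = 0.4294
Denominator: 1 + 0.025×16 + 0.018×9.9 = 1.578
R = 0.4294/1.578 = 0.2721 kJ/s

0.27 kJ/s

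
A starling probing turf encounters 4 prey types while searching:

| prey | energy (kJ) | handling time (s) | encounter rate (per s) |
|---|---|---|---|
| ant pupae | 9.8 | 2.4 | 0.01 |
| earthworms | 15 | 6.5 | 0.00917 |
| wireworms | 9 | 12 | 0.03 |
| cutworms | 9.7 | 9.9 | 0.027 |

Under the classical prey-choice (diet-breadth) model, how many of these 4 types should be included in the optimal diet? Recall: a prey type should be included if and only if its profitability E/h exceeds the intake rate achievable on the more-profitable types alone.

Profitabilities (E/h, kJ/s): ant pupae 4.08, earthworms 2.31, cutworms 0.98, wireworms 0.75. Add prey in this order while the next type's profitability exceeds the intake rate on those already taken.
Rate on top 1: 0.0957. earthworms: 2.31 > 0.0957 → include.
Rate on top 2: 0.2174. cutworms: 0.98 > 0.2174 → include.
Rate on top 3: 0.3682. wireworms: 0.75 > 0.3682 → include.
Optimal diet: ant pupae, earthworms, cutworms, wireworms — 4 of 4 types.

4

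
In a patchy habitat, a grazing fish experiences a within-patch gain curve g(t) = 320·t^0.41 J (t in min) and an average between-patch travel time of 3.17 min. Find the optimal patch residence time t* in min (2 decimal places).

Maximise g(t)/(T+t): set derivative to zero → g'(t)(T+t) = g(t).
g'(t) = 0.41·320·t^-0.59. Setting 0.41·320·t^-0.59 = 320·t^0.41/(3.17+t) gives 0.41(3.17+t) = t, so 0.59·t = 0.41×3.17.
t* = 0.41×3.17/0.59 = 2.203 min.

2.20 min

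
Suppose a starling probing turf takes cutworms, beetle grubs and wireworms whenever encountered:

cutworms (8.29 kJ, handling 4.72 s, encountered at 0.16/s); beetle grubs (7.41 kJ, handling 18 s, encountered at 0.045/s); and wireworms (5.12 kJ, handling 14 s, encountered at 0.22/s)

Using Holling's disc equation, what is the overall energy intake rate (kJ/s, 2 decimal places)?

0.49 kJ/s

Energy encountered per unit search time: 0.16×8.29 + 0.045×7.41 + 0.22×5.12 = 2.786 kJ/s.
Handling time per unit search time: 0.16×4.72 + 0.045×18 + 0.22×14 = 4.645.
Rate = 2.786/(1 + 4.645) = 0.4936 kJ/s.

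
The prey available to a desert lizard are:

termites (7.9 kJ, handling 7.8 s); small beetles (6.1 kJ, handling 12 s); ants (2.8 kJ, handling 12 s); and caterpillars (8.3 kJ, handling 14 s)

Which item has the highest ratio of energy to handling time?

Profitability E/h (kJ/s): termites = 7.9/7.8 = 1.01, small beetles = 6.1/12 = 0.508, ants = 2.8/12 = 0.233, caterpillars = 8.3/14 = 0.593.
Ranked: termites > caterpillars > small beetles > ants.

termites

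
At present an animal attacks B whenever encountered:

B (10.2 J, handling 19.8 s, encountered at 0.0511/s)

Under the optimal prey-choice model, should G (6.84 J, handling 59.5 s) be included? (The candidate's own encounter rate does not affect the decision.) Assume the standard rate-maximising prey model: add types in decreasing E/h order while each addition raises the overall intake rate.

Current rate: (0.0511×10.2)/(1 + 0.0511×19.8) = 0.2591 J/s.
Profitability of G: 6.84/59.5 = 0.115 J/s.
0.115 < 0.2591, so adding G would lower the average — exclude it.

No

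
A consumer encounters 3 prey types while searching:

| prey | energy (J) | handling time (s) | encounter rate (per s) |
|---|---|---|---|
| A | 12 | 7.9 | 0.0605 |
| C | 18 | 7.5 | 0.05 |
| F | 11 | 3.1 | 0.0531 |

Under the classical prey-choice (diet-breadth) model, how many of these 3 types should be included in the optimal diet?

Rank by E/h (J/s): F 3.55, C 2.4, A 1.52. Include each in turn until the next type's E/h falls below the running intake rate.
Rate on top 1: 0.5015. C: 2.4 > 0.5015 → include.
Rate on top 2: 0.9639. A: 1.52 > 0.9639 → include.
Optimal diet: F, C, A — 3 of 3 types.

3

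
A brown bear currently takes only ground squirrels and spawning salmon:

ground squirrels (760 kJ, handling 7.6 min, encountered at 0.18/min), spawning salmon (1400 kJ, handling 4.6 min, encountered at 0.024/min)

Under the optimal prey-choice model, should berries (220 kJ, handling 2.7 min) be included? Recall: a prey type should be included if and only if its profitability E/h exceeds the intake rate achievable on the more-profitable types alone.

Intake rate on the current diet: R = (0.18×760 + 0.024×1400) / (1 + 0.18×7.6 + 0.024×4.6) = 170.4/2.478 = 68.75 kJ/min.
Profitability of berries: 220/2.7 = 81.48 kJ/min.
Since 81.48 > R, including berries increases the long-run rate.

Yes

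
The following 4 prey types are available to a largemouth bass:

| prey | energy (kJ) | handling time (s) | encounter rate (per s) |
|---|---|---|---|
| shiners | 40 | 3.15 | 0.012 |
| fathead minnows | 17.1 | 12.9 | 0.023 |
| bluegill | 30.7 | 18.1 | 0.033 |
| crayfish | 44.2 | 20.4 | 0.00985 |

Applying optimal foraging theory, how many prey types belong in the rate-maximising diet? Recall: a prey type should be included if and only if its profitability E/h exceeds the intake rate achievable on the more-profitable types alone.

E/h in descending order: shiners 12.7, crayfish 2.17, bluegill 1.7, fathead minnows 1.33 kJ/s. The optimal diet is the largest prefix of this list for which every included type satisfies E_i/h_i > R on the types above it.
Rate on top 1: 0.4625. crayfish: 2.17 > 0.4625 → include.
Rate on top 2: 0.739. bluegill: 1.7 > 0.739 → include.
Rate on top 3: 1.05. fathead minnows: 1.33 > 1.05 → include.
Optimal diet: shiners, crayfish, bluegill, fathead minnows — 4 of 4 types.

4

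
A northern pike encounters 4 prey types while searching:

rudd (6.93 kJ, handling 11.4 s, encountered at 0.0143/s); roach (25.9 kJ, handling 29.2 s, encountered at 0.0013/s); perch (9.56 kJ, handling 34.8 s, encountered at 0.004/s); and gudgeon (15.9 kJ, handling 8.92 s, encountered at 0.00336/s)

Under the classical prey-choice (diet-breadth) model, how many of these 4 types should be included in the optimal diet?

Rank by E/h (kJ/s): gudgeon 1.78, roach 0.887, rudd 0.608, perch 0.275. Include each in turn until the next type's E/h falls below the running intake rate.
Rate on top 1: 0.05187. roach: 0.887 > 0.05187 → include.
Rate on top 2: 0.08155. rudd: 0.608 > 0.08155 → include.
Rate on top 3: 0.1513. perch: 0.275 > 0.1513 → include.
Optimal diet: gudgeon, roach, rudd, perch — 4 of 4 types.

4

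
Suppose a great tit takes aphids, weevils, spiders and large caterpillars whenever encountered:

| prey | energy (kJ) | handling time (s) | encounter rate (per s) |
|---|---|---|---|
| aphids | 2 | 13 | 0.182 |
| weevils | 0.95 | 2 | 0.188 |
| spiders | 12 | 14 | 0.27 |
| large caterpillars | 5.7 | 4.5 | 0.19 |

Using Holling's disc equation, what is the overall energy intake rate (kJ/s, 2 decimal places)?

0.58 kJ/s

Energy encountered per unit search time: 0.182×2 + 0.188×0.95 + 0.27×12 + 0.19×5.7 = 4.866 kJ/s.
Handling time per unit search time: 0.182×13 + 0.188×2 + 0.27×14 + 0.19×4.5 = 7.377.
Rate = 4.866/(1 + 7.377) = 0.5808 kJ/s.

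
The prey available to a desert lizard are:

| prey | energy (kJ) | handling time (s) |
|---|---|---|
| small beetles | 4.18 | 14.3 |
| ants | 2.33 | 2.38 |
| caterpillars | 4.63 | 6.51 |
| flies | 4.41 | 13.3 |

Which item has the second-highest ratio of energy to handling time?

Profitability E/h (kJ/s): small beetles = 4.18/14.3 = 0.292, ants = 2.33/2.38 = 0.979, caterpillars = 4.63/6.51 = 0.711, flies = 4.41/13.3 = 0.332.
Ranked: ants > caterpillars > flies > small beetles.

caterpillars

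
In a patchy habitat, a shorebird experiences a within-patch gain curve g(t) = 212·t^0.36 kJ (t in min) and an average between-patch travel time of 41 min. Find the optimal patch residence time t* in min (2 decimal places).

By the marginal value theorem, leave when the instantaneous gain rate g'(t) equals the habitat-wide average g(t)/(T + t).
g'(t) = 0.36·212·t^-0.64. Setting 0.36·212·t^-0.64 = 212·t^0.36/(41+t) gives 0.36(41+t) = t, so 0.64·t = 0.36×41.
t* = 0.36×41/0.64 = 23.06 min.

23.06 min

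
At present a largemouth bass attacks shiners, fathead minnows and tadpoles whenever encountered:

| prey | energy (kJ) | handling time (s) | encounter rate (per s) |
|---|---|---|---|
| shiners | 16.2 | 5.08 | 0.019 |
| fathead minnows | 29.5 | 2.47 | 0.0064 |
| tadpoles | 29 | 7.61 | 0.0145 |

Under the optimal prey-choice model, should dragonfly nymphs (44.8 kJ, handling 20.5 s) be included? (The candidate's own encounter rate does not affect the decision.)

Yes

Current rate: (0.019×16.2 + 0.0064×29.5 + 0.0145×29)/(1 + 0.019×5.08 + 0.0064×2.47 + 0.0145×7.61) = 0.7501 kJ/s.
dragonfly nymphs: E/h = 44.8/20.5 = 2.185 kJ/s.
Since 2.185 > R, including dragonfly nymphs increases the long-run rate.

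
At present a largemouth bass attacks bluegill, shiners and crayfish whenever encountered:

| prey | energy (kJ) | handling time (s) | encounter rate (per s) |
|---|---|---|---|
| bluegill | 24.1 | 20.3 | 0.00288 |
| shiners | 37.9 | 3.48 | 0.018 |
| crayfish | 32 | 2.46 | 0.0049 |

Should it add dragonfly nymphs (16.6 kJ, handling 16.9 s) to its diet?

Intake rate on the current diet: R = (0.00288×24.1 + 0.018×37.9 + 0.0049×32) / (1 + 0.00288×20.3 + 0.018×3.48 + 0.0049×2.46) = 0.9084/1.133 = 0.8017 kJ/s.
Profitability of dragonfly nymphs: 16.6/16.9 = 0.9822 kJ/s.
0.9822 > 0.8017, so adding dragonfly nymphs raises the average — include it.

Yes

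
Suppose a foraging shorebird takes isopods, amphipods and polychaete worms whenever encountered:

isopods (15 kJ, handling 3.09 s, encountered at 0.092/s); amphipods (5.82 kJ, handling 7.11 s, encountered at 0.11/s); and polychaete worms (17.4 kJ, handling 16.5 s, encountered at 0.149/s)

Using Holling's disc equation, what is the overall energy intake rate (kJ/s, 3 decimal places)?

1.019 kJ/s

R = (0.092×15 + 0.11×5.82 + 0.149×17.4) / (1 + 0.092×3.09 + 0.11×7.11 + 0.149×16.5) = 4.613/4.525 = 1.019 kJ/s.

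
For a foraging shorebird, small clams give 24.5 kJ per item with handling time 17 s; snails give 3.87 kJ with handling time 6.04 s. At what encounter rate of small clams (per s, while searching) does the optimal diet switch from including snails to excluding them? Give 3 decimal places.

The zero-one rule: include snails iff E₂/h₂ > λE₁/(1+λh₁). Equality gives the switch point.
λE₁h₂ = E₂ + λE₂h₁ ⇒ λ = E₂/(E₁h₂ − E₂h₁) = 3.87/(148 − 65.79) = 0.04709 per s.

0.047 per s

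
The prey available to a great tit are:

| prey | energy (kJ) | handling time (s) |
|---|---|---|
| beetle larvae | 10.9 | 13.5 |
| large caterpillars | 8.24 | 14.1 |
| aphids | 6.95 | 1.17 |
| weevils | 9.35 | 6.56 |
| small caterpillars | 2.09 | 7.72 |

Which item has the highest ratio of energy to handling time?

aphids

Profitability E/h (kJ/s): beetle larvae = 10.9/13.5 = 0.807, large caterpillars = 8.24/14.1 = 0.584, aphids = 6.95/1.17 = 5.94, weevils = 9.35/6.56 = 1.43, small caterpillars = 2.09/7.72 = 0.271.
Ranked: aphids > weevils > beetle larvae > large caterpillars > small caterpillars.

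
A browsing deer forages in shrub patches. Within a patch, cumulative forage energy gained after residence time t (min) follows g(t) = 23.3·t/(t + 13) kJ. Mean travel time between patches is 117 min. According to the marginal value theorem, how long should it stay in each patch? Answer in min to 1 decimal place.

39.0 min

Maximise g(t)/(T+t): set derivative to zero → g'(t)(T+t) = g(t).
g'(t) = 23.3·13/(t + 13)². Setting 23.3·13/(t+13)² = 23.3t/[(t+13)(117+t)] gives 13(117+t) = t(t+13), so t² = 13×117 = 1521.
t* = √1521 = 39 min.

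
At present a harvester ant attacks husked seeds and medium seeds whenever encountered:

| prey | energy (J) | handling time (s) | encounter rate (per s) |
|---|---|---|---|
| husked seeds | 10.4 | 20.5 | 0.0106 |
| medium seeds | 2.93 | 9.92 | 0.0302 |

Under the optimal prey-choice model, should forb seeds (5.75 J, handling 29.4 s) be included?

Yes

Current rate: (0.0106×10.4 + 0.0302×2.93)/(1 + 0.0106×20.5 + 0.0302×9.92) = 0.131 J/s.
Profitability of forb seeds: 5.75/29.4 = 0.1956 J/s.
0.1956 > 0.131, so adding forb seeds raises the average — include it.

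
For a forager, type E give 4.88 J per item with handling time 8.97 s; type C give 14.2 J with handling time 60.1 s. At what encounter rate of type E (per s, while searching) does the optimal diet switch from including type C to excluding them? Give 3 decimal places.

0.086 per s

The zero-one rule: include type C iff E₂/h₂ > λE₁/(1+λh₁). Equality gives the switch point.
λE₁h₂ = E₂ + λE₂h₁ ⇒ λ = E₂/(E₁h₂ − E₂h₁) = 14.2/(293.3 − 127.4) = 0.08559 per s.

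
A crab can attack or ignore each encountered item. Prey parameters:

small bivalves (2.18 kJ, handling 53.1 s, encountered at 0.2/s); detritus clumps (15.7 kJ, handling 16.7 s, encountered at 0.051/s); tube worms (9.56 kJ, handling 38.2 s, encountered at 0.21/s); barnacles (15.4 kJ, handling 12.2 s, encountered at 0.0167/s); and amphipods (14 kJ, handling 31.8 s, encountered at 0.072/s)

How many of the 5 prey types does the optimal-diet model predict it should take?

2

Profitabilities (E/h, kJ/s): barnacles 1.26, detritus clumps 0.94, amphipods 0.44, tube worms 0.25, small bivalves 0.0411. Add prey in this order while the next type's profitability exceeds the intake rate on those already taken.
Rate on top 1: 0.2137. detritus clumps: 0.94 > 0.2137 → include.
Rate on top 2: 0.5147. amphipods: 0.44 < 0.5147 → exclude; stop.
Optimal diet: barnacles, detritus clumps — 2 of 5 types.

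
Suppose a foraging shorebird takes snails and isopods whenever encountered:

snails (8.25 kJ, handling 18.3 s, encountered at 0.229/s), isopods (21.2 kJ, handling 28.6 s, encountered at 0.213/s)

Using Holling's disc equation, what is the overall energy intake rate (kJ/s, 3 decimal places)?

R = Σλ_iE_i / (1 + Σλ_ih_i)
Numerator: 0.229×8.25 + 0.213×21.2 = 6.405
Denominator: 1 + 0.229×18.3 + 0.213×28.6 = 11.28
R = 6.405/11.28 = 0.5677 kJ/s

0.568 kJ/s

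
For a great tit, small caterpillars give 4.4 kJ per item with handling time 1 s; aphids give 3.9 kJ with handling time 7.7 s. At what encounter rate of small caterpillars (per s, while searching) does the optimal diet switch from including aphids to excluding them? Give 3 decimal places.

The zero-one rule: include aphids iff E₂/h₂ > λE₁/(1+λh₁). Equality gives the switch point.
λE₁h₂ = E₂ + λE₂h₁ ⇒ λ = E₂/(E₁h₂ − E₂h₁) = 3.9/(33.88 − 3.9) = 0.1301 per s.

0.130 per s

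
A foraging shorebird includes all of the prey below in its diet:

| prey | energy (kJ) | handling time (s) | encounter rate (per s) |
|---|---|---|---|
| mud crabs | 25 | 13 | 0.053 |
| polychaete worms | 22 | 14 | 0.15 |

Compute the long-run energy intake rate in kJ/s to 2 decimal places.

Energy encountered per unit search time: 0.053×25 + 0.15×22 = 4.625 kJ/s.
Handling time per unit search time: 0.053×13 + 0.15×14 = 2.789.
Rate = 4.625/(1 + 2.789) = 1.221 kJ/s.

1.22 kJ/s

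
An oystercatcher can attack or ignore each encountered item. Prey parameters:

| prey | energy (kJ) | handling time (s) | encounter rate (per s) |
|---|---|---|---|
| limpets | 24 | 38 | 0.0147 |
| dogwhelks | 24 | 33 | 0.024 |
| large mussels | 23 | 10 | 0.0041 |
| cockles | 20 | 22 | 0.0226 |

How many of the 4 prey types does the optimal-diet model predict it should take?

E/h in descending order: large mussels 2.3, cockles 0.909, dogwhelks 0.727, limpets 0.632 kJ/s. The optimal diet is the largest prefix of this list for which every included type satisfies E_i/h_i > R on the types above it.
Rate on top 1: 0.09059. cockles: 0.909 > 0.09059 → include.
Rate on top 2: 0.3552. dogwhelks: 0.727 > 0.3552 → include.
Rate on top 3: 0.4816. limpets: 0.632 > 0.4816 → include.
Optimal diet: large mussels, cockles, dogwhelks, limpets — 4 of 4 types.

4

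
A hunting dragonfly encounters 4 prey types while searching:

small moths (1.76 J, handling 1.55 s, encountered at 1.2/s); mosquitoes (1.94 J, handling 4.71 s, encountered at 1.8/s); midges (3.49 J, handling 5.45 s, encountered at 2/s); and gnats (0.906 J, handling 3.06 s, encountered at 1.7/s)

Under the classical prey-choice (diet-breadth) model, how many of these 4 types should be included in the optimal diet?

1

Rank by E/h (J/s): small moths 1.14, midges 0.64, mosquitoes 0.412, gnats 0.296. Include each in turn until the next type's E/h falls below the running intake rate.
Rate on top 1: 0.7385. midges: 0.64 < 0.7385 → exclude; stop.
Optimal diet: small moths — 1 of 4 types.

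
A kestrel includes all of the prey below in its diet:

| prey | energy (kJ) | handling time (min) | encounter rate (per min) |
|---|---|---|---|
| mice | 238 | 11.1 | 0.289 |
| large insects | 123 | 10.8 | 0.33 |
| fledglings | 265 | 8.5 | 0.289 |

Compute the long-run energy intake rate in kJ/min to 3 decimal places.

Energy encountered per unit search time: 0.289×238 + 0.33×123 + 0.289×265 = 186 kJ/min.
Handling time per unit search time: 0.289×11.1 + 0.33×10.8 + 0.289×8.5 = 9.228.
Rate = 186/(1 + 9.228) = 18.18 kJ/min.

18.180 kJ/min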